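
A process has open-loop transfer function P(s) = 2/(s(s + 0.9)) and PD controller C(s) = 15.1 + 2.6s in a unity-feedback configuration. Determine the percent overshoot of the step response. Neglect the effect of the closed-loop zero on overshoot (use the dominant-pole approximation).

12.3%

Forward path: (15.1 + 2.6s)·2/(s(s+0.9)). The closed-loop characteristic equation is s² + (0.9 + 2·2.6)s + 2·15.1 = 0.
That is s² + 6.1s + 30.2 = 0, so ω_n = 5.495 rad/s and ζ = 6.1/(2·5.495) = 0.555.
%OS = 100·exp(−πζ/√(1−ζ²)) = 12.3%.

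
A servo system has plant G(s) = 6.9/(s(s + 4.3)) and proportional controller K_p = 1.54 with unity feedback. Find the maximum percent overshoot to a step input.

6.35%

From 1 + K_pG(s) = 0: s² + 4.3s + 10.63 = 0 ⇒ ω_n = 3.26, ζ = 0.6596.
%OS = 100·exp(−πζ/√(1−ζ²)) = 100·exp(−π·0.6596/√0.565) = 6.35%.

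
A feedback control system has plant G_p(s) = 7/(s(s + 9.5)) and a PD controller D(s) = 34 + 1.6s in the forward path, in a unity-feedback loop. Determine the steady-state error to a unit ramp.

0.0399

The loop has one pole at the origin (type 1). Velocity error constant K_v = lim_{s→0} s·D(s)G_p(s) = 34·7/9.5 = 25.05.
Steady-state error to a unit ramp: e_ss = 1/K_v = 0.0399.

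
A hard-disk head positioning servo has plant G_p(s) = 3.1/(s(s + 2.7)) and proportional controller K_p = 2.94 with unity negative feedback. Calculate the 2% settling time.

The closed-loop denominator s² + 2.7s + 9.114 gives ω_n = √9.114 = 3.019 and ζ = 2.7/(2ω_n) = 0.4472.
2% settling time T_s ≈ 4/(ζω_n) = 4/1.35 = 2.96 s.

T_s ≈ 2.96 s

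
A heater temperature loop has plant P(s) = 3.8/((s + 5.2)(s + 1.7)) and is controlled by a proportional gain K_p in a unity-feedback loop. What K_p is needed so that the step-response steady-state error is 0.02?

For a type-0 loop with proportional control, e_ss = 1/(1 + K_p·P(0)).
P(0) = 0.4299. Require 1/(1 + K_p·0.4299) = 0.02, so 1 + 0.4299·K_p = 50.
K_p = (50 − 1)/0.4299 = 114.

K_p = 114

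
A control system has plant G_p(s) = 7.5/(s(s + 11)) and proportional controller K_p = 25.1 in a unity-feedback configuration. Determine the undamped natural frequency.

The closed-loop denominator is s(s+11) + 25.1·7.5 = s² + 11s + 188.2.
Matching s² + 2ζω_n s + ω_n²: ω_n = √188.2 = 13.72 rad/s and 2ζω_n = 11, so ζ = 11/(2·13.72) = 0.401.

ω_n = 13.7 rad/s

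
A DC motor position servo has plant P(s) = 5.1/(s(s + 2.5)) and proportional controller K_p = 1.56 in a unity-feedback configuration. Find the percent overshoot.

Closed-loop characteristic equation: s² + 2.5s + 7.956 = 0, so ω_n = 2.821 rad/s and ζ = 2.5/(2·2.821) = 0.4432.
%OS = 100·exp(−πζ/√(1−ζ²)) = 100·exp(−π·0.4432/√0.8036) = 21.2%.

21.2%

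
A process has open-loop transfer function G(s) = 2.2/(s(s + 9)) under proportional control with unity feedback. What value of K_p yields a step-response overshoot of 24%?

From %OS = 100·exp(−πζ/√(1−ζ²)) = 24%, ζ = −ln(0.24)/√(π²+ln²(0.24)) = 0.4136.
Characteristic equation s² + 9s + 2.2K_p = 0 gives ζ = 9/(2√(2.2K_p)).
Setting ζ = 0.4136: √(2.2K_p) = 9/(2·0.4136) = 10.88, so K_p = 118.4/2.2 = 53.8.

K_p = 53.8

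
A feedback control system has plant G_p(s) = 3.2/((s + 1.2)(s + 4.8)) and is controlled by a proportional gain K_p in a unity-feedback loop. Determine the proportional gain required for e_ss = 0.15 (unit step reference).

K_p = 10.2

The loop is type 0, so e_ss(step) = 1/(1 + K_pos) with K_pos = K_p·G_p(0).
G_p(0) = 0.5556. Require 1/(1 + K_p·0.5556) = 0.15, so 1 + 0.5556·K_p = 6.667.
K_p = (6.667 − 1)/0.5556 = 10.2.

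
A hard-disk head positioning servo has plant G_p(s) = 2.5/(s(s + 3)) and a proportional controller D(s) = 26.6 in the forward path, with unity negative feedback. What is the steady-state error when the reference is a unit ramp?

The loop has one pole at the origin (type 1). Velocity error constant K_v = lim_{s→0} s·D(s)G_p(s) = 26.6·2.5/3 = 22.17.
Steady-state error to a unit ramp: e_ss = 1/K_v = 0.0451.

0.0451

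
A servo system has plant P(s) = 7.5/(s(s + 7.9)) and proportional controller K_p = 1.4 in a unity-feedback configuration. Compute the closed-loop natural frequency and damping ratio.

1 + K_p·P(s) = 0 gives s² + 7.9s + 10.5 = 0.
So ω_n² = 10.5 ⇒ ω_n = 3.24 rad/s, and ζ = 7.9/(2ω_n) = 1.22.

ω_n = 3.24 rad/s, ζ = 1.22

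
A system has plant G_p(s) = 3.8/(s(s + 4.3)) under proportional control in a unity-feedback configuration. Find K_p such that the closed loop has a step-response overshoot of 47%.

K_p = 22.3

From %OS = 100·exp(−πζ/√(1−ζ²)) = 47%, ζ = −ln(0.47)/√(π²+ln²(0.47)) = 0.2337.
Characteristic equation s² + 4.3s + 3.8K_p = 0 gives ζ = 4.3/(2√(3.8K_p)).
Setting ζ = 0.2337: √(3.8K_p) = 4.3/(2·0.2337) = 9.201, so K_p = 84.65/3.8 = 22.3.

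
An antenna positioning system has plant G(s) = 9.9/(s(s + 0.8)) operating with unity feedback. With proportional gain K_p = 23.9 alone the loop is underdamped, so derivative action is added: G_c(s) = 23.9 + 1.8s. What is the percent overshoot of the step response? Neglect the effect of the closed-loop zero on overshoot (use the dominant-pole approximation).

Forward path: (23.9 + 1.8s)·9.9/(s(s+0.8)). The closed-loop characteristic equation is s² + (0.8 + 9.9·1.8)s + 9.9·23.9 = 0.
That is s² + 18.62s + 236.6 = 0, so ω_n = 15.38 rad/s and ζ = 18.62/(2·15.38) = 0.6052.
%OS = 100·exp(−πζ/√(1−ζ²)) = 9.18%.

9.18%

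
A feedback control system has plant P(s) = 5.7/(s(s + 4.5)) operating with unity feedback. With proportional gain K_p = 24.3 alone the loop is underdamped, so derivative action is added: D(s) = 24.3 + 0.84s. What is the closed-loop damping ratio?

ζ = 0.395

Forward path: (24.3 + 0.84s)·5.7/(s(s+4.5)). The closed-loop characteristic equation is s² + (4.5 + 5.7·0.84)s + 5.7·24.3 = 0.
That is s² + 9.288s + 138.5 = 0, so ω_n = 11.77 rad/s and ζ = 9.288/(2·11.77) = 0.3946.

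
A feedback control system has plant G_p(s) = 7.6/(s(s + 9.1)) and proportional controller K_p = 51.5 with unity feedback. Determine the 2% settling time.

Closed-loop characteristic equation: s² + 9.1s + 391.4 = 0, so ω_n = 19.78 rad/s and ζ = 9.1/(2·19.78) = 0.23.
2% settling time T_s ≈ 4/(ζω_n) = 4/4.55 = 0.879 s.

T_s ≈ 0.879 s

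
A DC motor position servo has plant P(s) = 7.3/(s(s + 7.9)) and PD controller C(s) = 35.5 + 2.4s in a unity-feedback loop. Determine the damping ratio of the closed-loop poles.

ζ = 0.79

Forward path: (35.5 + 2.4s)·7.3/(s(s+7.9)). The closed-loop characteristic equation is s² + (7.9 + 7.3·2.4)s + 7.3·35.5 = 0.
That is s² + 25.42s + 259.1 = 0, so ω_n = 16.1 rad/s and ζ = 25.42/(2·16.1) = 0.7895.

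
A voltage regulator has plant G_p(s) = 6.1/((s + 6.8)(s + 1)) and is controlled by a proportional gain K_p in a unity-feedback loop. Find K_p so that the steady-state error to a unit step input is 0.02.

Steady-state error for a unit step on this type-0 loop is 1/(1 + K_p·G_p(0)).
G_p(0) = 0.8971. Require 1/(1 + K_p·0.8971) = 0.02, so 1 + 0.8971·K_p = 50.
K_p = (50 − 1)/0.8971 = 54.6.

K_p = 54.6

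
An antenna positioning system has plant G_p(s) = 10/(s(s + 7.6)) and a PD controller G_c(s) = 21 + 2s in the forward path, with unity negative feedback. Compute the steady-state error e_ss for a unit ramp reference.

0.0362

The loop has one pole at the origin (type 1). Velocity error constant K_v = lim_{s→0} s·G_c(s)G_p(s) = 21·10/7.6 = 27.63.
Steady-state error to a unit ramp: e_ss = 1/K_v = 0.0362.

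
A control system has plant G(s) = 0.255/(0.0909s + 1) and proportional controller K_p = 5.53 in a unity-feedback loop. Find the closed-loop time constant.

Closed loop: T(s) = K_p·G/(1+K_p·G) = 1.41/(0.0909s + 1 + 1.41), with pole at s = −(1 + 1.41)/0.0909 = −26.51.
Closed-loop time constant τ = 1/26.51 = 0.0377 s.

τ = 0.0377 s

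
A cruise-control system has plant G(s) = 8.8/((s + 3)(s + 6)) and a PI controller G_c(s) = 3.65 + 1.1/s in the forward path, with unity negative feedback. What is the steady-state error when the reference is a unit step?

0

The open loop G_c(s)G(s) has a pole at the origin (type 1), so the static position error constant is infinite and e_ss = 1/(1+∞) = 0.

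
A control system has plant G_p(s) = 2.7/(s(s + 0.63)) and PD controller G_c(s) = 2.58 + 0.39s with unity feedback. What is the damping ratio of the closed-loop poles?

ζ = 0.319

Forward path: (2.58 + 0.39s)·2.7/(s(s+0.63)). The closed-loop characteristic equation is s² + (0.63 + 2.7·0.39)s + 2.7·2.58 = 0.
That is s² + 1.683s + 6.966 = 0, so ω_n = 2.639 rad/s and ζ = 1.683/(2·2.639) = 0.3188.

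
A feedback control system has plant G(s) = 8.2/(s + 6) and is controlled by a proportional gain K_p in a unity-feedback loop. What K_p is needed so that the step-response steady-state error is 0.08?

The loop is type 0, so e_ss(step) = 1/(1 + K_pos) with K_pos = K_p·G(0).
G(0) = 1.367. Require 1/(1 + K_p·1.367) = 0.08, so 1 + 1.367·K_p = 12.5.
K_p = (12.5 − 1)/1.367 = 8.41.

K_p = 8.41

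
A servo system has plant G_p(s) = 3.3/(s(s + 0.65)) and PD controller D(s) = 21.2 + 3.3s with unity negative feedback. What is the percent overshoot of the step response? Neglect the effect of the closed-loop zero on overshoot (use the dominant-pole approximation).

5.01%

Forward path: (21.2 + 3.3s)·3.3/(s(s+0.65)). The closed-loop characteristic equation is s² + (0.65 + 3.3·3.3)s + 3.3·21.2 = 0.
That is s² + 11.54s + 69.96 = 0, so ω_n = 8.364 rad/s and ζ = 11.54/(2·8.364) = 0.6898.
%OS = 100·exp(−πζ/√(1−ζ²)) = 5.01%.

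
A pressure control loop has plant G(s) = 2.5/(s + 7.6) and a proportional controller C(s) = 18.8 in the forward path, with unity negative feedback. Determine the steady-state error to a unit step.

The loop is type 0. Static position error constant K_pos = C(0)·G(0) = 18.8·0.3289 = 6.184.
Steady-state error to a unit step: e_ss = 1/(1+K_pos) = 1/7.184 = 0.139.

0.139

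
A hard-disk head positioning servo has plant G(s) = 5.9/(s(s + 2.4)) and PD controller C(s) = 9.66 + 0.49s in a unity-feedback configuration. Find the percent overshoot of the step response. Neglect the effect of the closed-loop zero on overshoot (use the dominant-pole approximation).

Forward path: (9.66 + 0.49s)·5.9/(s(s+2.4)). The closed-loop characteristic equation is s² + (2.4 + 5.9·0.49)s + 5.9·9.66 = 0.
That is s² + 5.291s + 56.99 = 0, so ω_n = 7.549 rad/s and ζ = 5.291/(2·7.549) = 0.3504.
%OS = 100·exp(−πζ/√(1−ζ²)) = 30.9%.

30.9%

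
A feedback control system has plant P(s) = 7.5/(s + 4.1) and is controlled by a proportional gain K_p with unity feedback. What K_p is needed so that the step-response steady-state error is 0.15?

The loop is type 0, so e_ss(step) = 1/(1 + K_pos) with K_pos = K_p·P(0).
P(0) = 1.829. Require 1/(1 + K_p·1.829) = 0.15, so 1 + 1.829·K_p = 6.667.
K_p = (6.667 − 1)/1.829 = 3.1.

K_p = 3.1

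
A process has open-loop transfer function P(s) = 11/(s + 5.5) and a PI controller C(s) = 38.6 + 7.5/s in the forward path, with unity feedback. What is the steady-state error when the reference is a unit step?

0

The open loop C(s)P(s) has a pole at the origin (type 1), so the static position error constant is infinite and e_ss = 1/(1+∞) = 0.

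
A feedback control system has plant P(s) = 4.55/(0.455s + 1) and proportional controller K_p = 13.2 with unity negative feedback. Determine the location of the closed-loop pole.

s = -134.2

Closed loop: T(s) = K_p·P/(1+K_p·P) = 60.06/(0.455s + 1 + 60.06), with pole at s = −(1 + 60.06)/0.455 = −134.2.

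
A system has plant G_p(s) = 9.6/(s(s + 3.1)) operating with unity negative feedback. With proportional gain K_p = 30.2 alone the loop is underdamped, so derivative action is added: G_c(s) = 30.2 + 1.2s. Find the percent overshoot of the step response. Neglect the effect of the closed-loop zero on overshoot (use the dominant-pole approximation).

22.5%

Forward path: (30.2 + 1.2s)·9.6/(s(s+3.1)). The closed-loop characteristic equation is s² + (3.1 + 9.6·1.2)s + 9.6·30.2 = 0.
That is s² + 14.62s + 289.9 = 0, so ω_n = 17.03 rad/s and ζ = 14.62/(2·17.03) = 0.4293.
%OS = 100·exp(−πζ/√(1−ζ²)) = 22.5%.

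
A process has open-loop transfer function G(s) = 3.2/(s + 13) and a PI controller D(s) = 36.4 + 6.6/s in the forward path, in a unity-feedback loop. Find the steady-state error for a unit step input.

0

The open loop D(s)G(s) has a pole at the origin (type 1), so the static position error constant is infinite and e_ss = 1/(1+∞) = 0.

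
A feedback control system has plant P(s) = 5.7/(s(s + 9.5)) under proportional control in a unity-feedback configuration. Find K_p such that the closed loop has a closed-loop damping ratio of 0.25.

K_p = 63.3

Closed-loop characteristic equation: s² + 9.5s + K_p·5.7 = 0.
So ω_n = √(5.7K_p) and 2ζω_n = 9.5, giving ζ = 9.5/(2√(5.7K_p)).
Setting ζ = 0.25: √(5.7K_p) = 9.5/(2·0.25) = 19, so K_p = 361/5.7 = 63.3.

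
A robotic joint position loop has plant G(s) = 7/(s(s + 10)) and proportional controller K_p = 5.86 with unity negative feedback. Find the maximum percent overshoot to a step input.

1.98%

Closed-loop characteristic equation: s² + 10s + 41.02 = 0, so ω_n = 6.405 rad/s and ζ = 10/(2·6.405) = 0.7807.
%OS = 100·exp(−πζ/√(1−ζ²)) = 100·exp(−π·0.7807/√0.3905) = 1.98%.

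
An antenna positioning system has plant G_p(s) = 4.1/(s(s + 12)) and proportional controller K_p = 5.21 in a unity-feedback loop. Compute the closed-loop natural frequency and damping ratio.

ω_n = 4.62 rad/s, ζ = 1.3

With unity feedback the closed-loop characteristic equation is s² + 12s + 5.21·4.1 = s² + 12s + 21.36 = 0.
So ω_n² = 21.36 ⇒ ω_n = 4.622 rad/s, and ζ = 12/(2ω_n) = 1.3.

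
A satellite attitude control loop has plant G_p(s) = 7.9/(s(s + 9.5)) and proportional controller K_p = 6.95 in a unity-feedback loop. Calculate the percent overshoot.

7.25%

Closed-loop characteristic equation: s² + 9.5s + 54.91 = 0, so ω_n = 7.41 rad/s and ζ = 9.5/(2·7.41) = 0.641.
%OS = 100·exp(−πζ/√(1−ζ²)) = 100·exp(−π·0.641/√0.5891) = 7.25%.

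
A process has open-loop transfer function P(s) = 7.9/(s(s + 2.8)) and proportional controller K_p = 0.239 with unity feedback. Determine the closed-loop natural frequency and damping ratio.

The closed-loop denominator is s(s+2.8) + 0.239·7.9 = s² + 2.8s + 1.888.
So ω_n² = 1.888 ⇒ ω_n = 1.374 rad/s, and ζ = 2.8/(2ω_n) = 1.02.

ω_n = 1.37 rad/s, ζ = 1.02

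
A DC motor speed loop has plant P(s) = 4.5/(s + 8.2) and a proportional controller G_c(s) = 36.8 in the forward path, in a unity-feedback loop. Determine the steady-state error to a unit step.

The loop is type 0. Static position error constant K_pos = G_c(0)·P(0) = 36.8·0.5488 = 20.2.
Steady-state error to a unit step: e_ss = 1/(1+K_pos) = 1/21.2 = 0.0472.

0.0472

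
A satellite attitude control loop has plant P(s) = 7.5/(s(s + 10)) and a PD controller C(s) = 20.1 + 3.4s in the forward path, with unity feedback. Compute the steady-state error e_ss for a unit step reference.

0

The open loop C(s)P(s) has a pole at the origin (type 1), so the static position error constant is infinite and e_ss = 1/(1+∞) = 0.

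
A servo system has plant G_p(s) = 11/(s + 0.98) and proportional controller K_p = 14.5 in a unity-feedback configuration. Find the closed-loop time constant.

τ = 0.00623 s

Closed-loop transfer function: T(s) = K_p·G_p(s)/(1 + K_p·G_p(s)) = 159.5/(s + 0.98 + 159.5) = 159.5/(s + 160.5).
Time constant τ = 1/160.5 = 0.00623 s.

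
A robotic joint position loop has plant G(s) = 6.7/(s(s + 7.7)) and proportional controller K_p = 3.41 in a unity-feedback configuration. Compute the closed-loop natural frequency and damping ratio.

ω_n = 4.78 rad/s, ζ = 0.805

With unity feedback the closed-loop characteristic equation is s² + 7.7s + 3.41·6.7 = s² + 7.7s + 22.85 = 0.
Matching s² + 2ζω_n s + ω_n²: ω_n = √22.85 = 4.78 rad/s and 2ζω_n = 7.7, so ζ = 7.7/(2·4.78) = 0.805.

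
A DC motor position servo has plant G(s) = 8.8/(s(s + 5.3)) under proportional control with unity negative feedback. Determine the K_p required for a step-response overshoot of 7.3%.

From %OS = 100·exp(−πζ/√(1−ζ²)) = 7.3%, ζ = −ln(0.073)/√(π²+ln²(0.073)) = 0.6401.
Characteristic equation s² + 5.3s + 8.8K_p = 0 gives ζ = 5.3/(2√(8.8K_p)).
Setting ζ = 0.6401: √(8.8K_p) = 5.3/(2·0.6401) = 4.14, so K_p = 17.14/8.8 = 1.95.

K_p = 1.95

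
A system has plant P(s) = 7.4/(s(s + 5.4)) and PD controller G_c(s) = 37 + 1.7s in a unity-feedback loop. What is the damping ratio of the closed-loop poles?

ζ = 0.543

Forward path: (37 + 1.7s)·7.4/(s(s+5.4)). The closed-loop characteristic equation is s² + (5.4 + 7.4·1.7)s + 7.4·37 = 0.
That is s² + 17.98s + 273.8 = 0, so ω_n = 16.55 rad/s and ζ = 17.98/(2·16.55) = 0.5433.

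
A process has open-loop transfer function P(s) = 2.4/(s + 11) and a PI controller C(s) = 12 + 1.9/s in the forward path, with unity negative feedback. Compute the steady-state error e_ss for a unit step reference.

0

The open loop C(s)P(s) has a pole at the origin (type 1), so the static position error constant is infinite and e_ss = 1/(1+∞) = 0.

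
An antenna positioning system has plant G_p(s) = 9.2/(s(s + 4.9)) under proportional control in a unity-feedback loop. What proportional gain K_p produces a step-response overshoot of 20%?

K_p = 3.14

From %OS = 100·exp(−πζ/√(1−ζ²)) = 20%, ζ = −ln(0.2)/√(π²+ln²(0.2)) = 0.4559.
Characteristic equation s² + 4.9s + 9.2K_p = 0 gives ζ = 4.9/(2√(9.2K_p)).
Setting ζ = 0.4559: √(9.2K_p) = 4.9/(2·0.4559) = 5.373, so K_p = 28.87/9.2 = 3.14.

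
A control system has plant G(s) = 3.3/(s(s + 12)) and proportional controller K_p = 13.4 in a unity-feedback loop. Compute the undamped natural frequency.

1 + K_p·G(s) = 0 gives s² + 12s + 44.22 = 0.
Matching s² + 2ζω_n s + ω_n²: ω_n = √44.22 = 6.65 rad/s and 2ζω_n = 12, so ζ = 12/(2·6.65) = 0.902.

ω_n = 6.65 rad/s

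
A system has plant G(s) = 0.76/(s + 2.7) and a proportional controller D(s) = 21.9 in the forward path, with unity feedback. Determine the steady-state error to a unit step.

0.14

The loop is type 0. Static position error constant K_pos = D(0)·G(0) = 21.9·0.2815 = 6.164.
Steady-state error to a unit step: e_ss = 1/(1+K_pos) = 1/7.164 = 0.14.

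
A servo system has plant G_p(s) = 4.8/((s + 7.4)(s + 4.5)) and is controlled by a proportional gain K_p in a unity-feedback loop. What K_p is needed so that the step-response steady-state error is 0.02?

K_p = 340

Steady-state error for a unit step on this type-0 loop is 1/(1 + K_p·G_p(0)).
G_p(0) = 0.1441. Require 1/(1 + K_p·0.1441) = 0.02, so 1 + 0.1441·K_p = 50.
K_p = (50 − 1)/0.1441 = 340.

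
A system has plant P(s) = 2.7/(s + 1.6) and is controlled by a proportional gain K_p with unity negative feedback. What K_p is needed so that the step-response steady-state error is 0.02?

K_p = 29

Steady-state error for a unit step on this type-0 loop is 1/(1 + K_p·P(0)).
P(0) = 1.688. Require 1/(1 + K_p·1.688) = 0.02, so 1 + 1.688·K_p = 50.
K_p = (50 − 1)/1.688 = 29.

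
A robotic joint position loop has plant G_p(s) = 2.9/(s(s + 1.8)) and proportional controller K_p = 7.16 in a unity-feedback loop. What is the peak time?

T_p = 0.703 s

From 1 + K_pG_p(s) = 0: s² + 1.8s + 20.76 = 0 ⇒ ω_n = 4.557, ζ = 0.1975.
Damped frequency ω_d = ω_n√(1−ζ²) = 4.467 rad/s, so peak time T_p = π/ω_d = 0.703 s.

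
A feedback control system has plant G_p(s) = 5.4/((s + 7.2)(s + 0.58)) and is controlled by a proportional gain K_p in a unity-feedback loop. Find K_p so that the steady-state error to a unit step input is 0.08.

For a type-0 loop with proportional control, e_ss = 1/(1 + K_p·G_p(0)).
G_p(0) = 1.293. Require 1/(1 + K_p·1.293) = 0.08, so 1 + 1.293·K_p = 12.5.
K_p = (12.5 − 1)/1.293 = 8.89.

K_p = 8.89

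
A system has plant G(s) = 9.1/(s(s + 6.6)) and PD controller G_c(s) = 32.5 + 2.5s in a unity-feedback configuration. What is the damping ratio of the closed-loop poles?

ζ = 0.853

Forward path: (32.5 + 2.5s)·9.1/(s(s+6.6)). The closed-loop characteristic equation is s² + (6.6 + 9.1·2.5)s + 9.1·32.5 = 0.
That is s² + 29.35s + 295.8 = 0, so ω_n = 17.2 rad/s and ζ = 29.35/(2·17.2) = 0.8533.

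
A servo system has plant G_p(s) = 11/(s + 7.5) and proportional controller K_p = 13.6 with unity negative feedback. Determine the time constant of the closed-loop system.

Closed-loop transfer function: T(s) = K_p·G_p(s)/(1 + K_p·G_p(s)) = 149.6/(s + 7.5 + 149.6) = 149.6/(s + 157.1).
Time constant τ = 1/157.1 = 0.00637 s.

τ = 0.00637 s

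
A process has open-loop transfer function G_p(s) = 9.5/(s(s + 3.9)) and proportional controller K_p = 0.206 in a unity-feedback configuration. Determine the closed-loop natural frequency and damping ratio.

1 + K_p·G_p(s) = 0 gives s² + 3.9s + 1.957 = 0.
So ω_n² = 1.957 ⇒ ω_n = 1.399 rad/s, and ζ = 3.9/(2ω_n) = 1.39.

ω_n = 1.4 rad/s, ζ = 1.39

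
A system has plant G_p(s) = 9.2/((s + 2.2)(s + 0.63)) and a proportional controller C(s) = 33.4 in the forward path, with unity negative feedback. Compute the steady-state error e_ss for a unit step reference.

The loop is type 0. Static position error constant K_pos = C(0)·G_p(0) = 33.4·6.638 = 221.7.
Steady-state error to a unit step: e_ss = 1/(1+K_pos) = 1/222.7 = 0.00449.

0.00449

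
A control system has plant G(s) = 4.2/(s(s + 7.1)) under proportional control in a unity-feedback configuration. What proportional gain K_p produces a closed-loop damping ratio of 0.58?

Closed-loop characteristic equation: s² + 7.1s + K_p·4.2 = 0.
So ω_n = √(4.2K_p) and 2ζω_n = 7.1, giving ζ = 7.1/(2√(4.2K_p)).
Setting ζ = 0.58: √(4.2K_p) = 7.1/(2·0.58) = 6.121, so K_p = 37.46/4.2 = 8.92.

K_p = 8.92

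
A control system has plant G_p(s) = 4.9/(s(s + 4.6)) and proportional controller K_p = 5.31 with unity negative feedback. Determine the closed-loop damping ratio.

ζ = 0.451

1 + K_p·G_p(s) = 0 gives s² + 4.6s + 26.02 = 0.
Matching s² + 2ζω_n s + ω_n²: ω_n = √26.02 = 5.101 rad/s and 2ζω_n = 4.6, so ζ = 4.6/(2·5.101) = 0.451.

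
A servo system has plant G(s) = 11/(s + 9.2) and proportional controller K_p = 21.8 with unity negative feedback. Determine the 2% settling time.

Closed-loop transfer function: T(s) = K_p·G(s)/(1 + K_p·G(s)) = 239.8/(s + 9.2 + 239.8) = 239.8/(s + 249).
Time constant τ = 1/249 = 0.004016 s, so the 2% settling time is about 4τ = 0.0161 s.

T_s ≈ 0.0161 s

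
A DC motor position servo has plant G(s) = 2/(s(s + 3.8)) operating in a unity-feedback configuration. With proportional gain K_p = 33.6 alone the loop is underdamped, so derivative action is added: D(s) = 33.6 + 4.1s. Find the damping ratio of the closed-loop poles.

Forward path: (33.6 + 4.1s)·2/(s(s+3.8)). The closed-loop characteristic equation is s² + (3.8 + 2·4.1)s + 2·33.6 = 0.
That is s² + 12s + 67.2 = 0, so ω_n = 8.198 rad/s and ζ = 12/(2·8.198) = 0.7319.

ζ = 0.732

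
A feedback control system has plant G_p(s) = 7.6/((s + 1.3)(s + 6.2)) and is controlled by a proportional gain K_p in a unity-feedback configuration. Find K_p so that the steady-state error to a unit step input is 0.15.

The loop is type 0, so e_ss(step) = 1/(1 + K_pos) with K_pos = K_p·G_p(0).
G_p(0) = 0.9429. Require 1/(1 + K_p·0.9429) = 0.15, so 1 + 0.9429·K_p = 6.667.
K_p = (6.667 − 1)/0.9429 = 6.01.

K_p = 6.01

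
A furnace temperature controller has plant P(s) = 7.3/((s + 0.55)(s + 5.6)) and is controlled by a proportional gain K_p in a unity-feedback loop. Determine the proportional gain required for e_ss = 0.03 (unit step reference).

K_p = 13.6

Steady-state error for a unit step on this type-0 loop is 1/(1 + K_p·P(0)).
P(0) = 2.37. Require 1/(1 + K_p·2.37) = 0.03, so 1 + 2.37·K_p = 33.33.
K_p = (33.33 − 1)/2.37 = 13.6.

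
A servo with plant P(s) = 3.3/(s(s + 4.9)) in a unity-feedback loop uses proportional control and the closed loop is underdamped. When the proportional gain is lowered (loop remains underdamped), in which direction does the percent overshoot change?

decrease

ζ = 4.9/(2√(3.3K_p)) rises as K_p falls; higher damping means less overshoot.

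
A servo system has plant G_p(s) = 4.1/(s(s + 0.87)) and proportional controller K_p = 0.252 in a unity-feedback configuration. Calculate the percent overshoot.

From 1 + K_pG_p(s) = 0: s² + 0.87s + 1.033 = 0 ⇒ ω_n = 1.016, ζ = 0.428.
%OS = 100·exp(−πζ/√(1−ζ²)) = 100·exp(−π·0.428/√0.8169) = 22.6%.

22.6%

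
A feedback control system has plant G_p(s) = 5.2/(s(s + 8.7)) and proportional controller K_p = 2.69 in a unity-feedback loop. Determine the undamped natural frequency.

ω_n = 3.74 rad/s

With unity feedback the closed-loop characteristic equation is s² + 8.7s + 2.69·5.2 = s² + 8.7s + 13.99 = 0.
So ω_n² = 13.99 ⇒ ω_n = 3.74 rad/s, and ζ = 8.7/(2ω_n) = 1.16.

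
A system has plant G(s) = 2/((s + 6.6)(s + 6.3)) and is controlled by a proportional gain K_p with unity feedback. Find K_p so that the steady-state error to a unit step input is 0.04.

For a type-0 loop with proportional control, e_ss = 1/(1 + K_p·G(0)).
G(0) = 0.0481. Require 1/(1 + K_p·0.0481) = 0.04, so 1 + 0.0481·K_p = 25.
K_p = (25 − 1)/0.0481 = 499.

K_p = 499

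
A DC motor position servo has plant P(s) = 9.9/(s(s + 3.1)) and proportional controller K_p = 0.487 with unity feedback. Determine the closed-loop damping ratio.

ζ = 0.706

1 + K_p·P(s) = 0 gives s² + 3.1s + 4.821 = 0.
So ω_n² = 4.821 ⇒ ω_n = 2.196 rad/s, and ζ = 3.1/(2ω_n) = 0.706.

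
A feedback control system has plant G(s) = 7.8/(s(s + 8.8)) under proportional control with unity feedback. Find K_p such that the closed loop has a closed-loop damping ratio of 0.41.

K_p = 14.8

Closed-loop characteristic equation: s² + 8.8s + K_p·7.8 = 0.
So ω_n = √(7.8K_p) and 2ζω_n = 8.8, giving ζ = 8.8/(2√(7.8K_p)).
Setting ζ = 0.41: √(7.8K_p) = 8.8/(2·0.41) = 10.73, so K_p = 115.2/7.8 = 14.8.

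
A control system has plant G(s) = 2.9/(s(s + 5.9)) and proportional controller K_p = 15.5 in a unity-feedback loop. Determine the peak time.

The closed-loop denominator s² + 5.9s + 44.95 gives ω_n = √44.95 = 6.704 and ζ = 5.9/(2ω_n) = 0.44.
Damped frequency ω_d = ω_n√(1−ζ²) = 6.021 rad/s, so peak time T_p = π/ω_d = 0.522 s.

T_p = 0.522 s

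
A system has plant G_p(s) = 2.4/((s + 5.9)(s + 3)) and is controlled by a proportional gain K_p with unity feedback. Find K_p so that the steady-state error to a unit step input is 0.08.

The loop is type 0, so e_ss(step) = 1/(1 + K_pos) with K_pos = K_p·G_p(0).
G_p(0) = 0.1356. Require 1/(1 + K_p·0.1356) = 0.08, so 1 + 0.1356·K_p = 12.5.
K_p = (12.5 − 1)/0.1356 = 84.8.

K_p = 84.8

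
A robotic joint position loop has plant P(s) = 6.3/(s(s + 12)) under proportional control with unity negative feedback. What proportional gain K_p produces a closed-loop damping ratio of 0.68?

Closed-loop characteristic equation: s² + 12s + K_p·6.3 = 0.
So ω_n = √(6.3K_p) and 2ζω_n = 12, giving ζ = 12/(2√(6.3K_p)).
Setting ζ = 0.68: √(6.3K_p) = 12/(2·0.68) = 8.824, so K_p = 77.85/6.3 = 12.4.

K_p = 12.4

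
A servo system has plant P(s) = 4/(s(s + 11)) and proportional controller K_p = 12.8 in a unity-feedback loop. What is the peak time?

T_p = 0.686 s

From 1 + K_pP(s) = 0: s² + 11s + 51.2 = 0 ⇒ ω_n = 7.155, ζ = 0.7686.
Damped frequency ω_d = ω_n√(1−ζ²) = 4.577 rad/s, so peak time T_p = π/ω_d = 0.686 s.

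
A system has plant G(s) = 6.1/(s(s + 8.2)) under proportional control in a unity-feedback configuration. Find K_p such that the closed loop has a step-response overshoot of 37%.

From %OS = 100·exp(−πζ/√(1−ζ²)) = 37%, ζ = −ln(0.37)/√(π²+ln²(0.37)) = 0.3017.
Characteristic equation s² + 8.2s + 6.1K_p = 0 gives ζ = 8.2/(2√(6.1K_p)).
Setting ζ = 0.3017: √(6.1K_p) = 8.2/(2·0.3017) = 13.59, so K_p = 184.6/6.1 = 30.3.

K_p = 30.3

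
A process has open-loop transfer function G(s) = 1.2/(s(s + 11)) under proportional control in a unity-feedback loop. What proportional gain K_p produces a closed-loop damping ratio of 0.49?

K_p = 105

Closed-loop characteristic equation: s² + 11s + K_p·1.2 = 0.
So ω_n = √(1.2K_p) and 2ζω_n = 11, giving ζ = 11/(2√(1.2K_p)).
Setting ζ = 0.49: √(1.2K_p) = 11/(2·0.49) = 11.22, so K_p = 126/1.2 = 105.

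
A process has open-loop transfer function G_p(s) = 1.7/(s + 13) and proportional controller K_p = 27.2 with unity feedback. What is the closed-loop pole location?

Closed-loop transfer function: T(s) = K_p·G_p(s)/(1 + K_p·G_p(s)) = 46.24/(s + 13 + 46.24) = 46.24/(s + 59.24).
The closed-loop pole is at s = −59.24.

s = -59.24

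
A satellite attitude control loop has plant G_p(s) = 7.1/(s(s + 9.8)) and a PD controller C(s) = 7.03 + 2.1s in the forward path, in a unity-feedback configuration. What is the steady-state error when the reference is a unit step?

0

The open loop C(s)G_p(s) has a pole at the origin (type 1), so the static position error constant is infinite and e_ss = 1/(1+∞) = 0.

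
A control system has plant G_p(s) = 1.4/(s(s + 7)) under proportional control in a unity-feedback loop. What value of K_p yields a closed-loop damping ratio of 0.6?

Closed-loop characteristic equation: s² + 7s + K_p·1.4 = 0.
So ω_n = √(1.4K_p) and 2ζω_n = 7, giving ζ = 7/(2√(1.4K_p)).
Setting ζ = 0.6: √(1.4K_p) = 7/(2·0.6) = 5.833, so K_p = 34.03/1.4 = 24.3.

K_p = 24.3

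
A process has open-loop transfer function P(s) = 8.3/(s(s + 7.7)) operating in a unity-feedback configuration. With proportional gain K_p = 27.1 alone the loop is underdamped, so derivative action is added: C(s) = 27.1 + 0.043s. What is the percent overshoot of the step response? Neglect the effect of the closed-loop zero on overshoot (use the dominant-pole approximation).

Forward path: (27.1 + 0.043s)·8.3/(s(s+7.7)). The closed-loop characteristic equation is s² + (7.7 + 8.3·0.043)s + 8.3·27.1 = 0.
That is s² + 8.057s + 224.9 = 0, so ω_n = 15 rad/s and ζ = 8.057/(2·15) = 0.2686.
%OS = 100·exp(−πζ/√(1−ζ²)) = 41.6%.

41.6%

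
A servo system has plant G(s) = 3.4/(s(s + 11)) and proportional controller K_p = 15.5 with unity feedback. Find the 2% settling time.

From 1 + K_pG(s) = 0: s² + 11s + 52.7 = 0 ⇒ ω_n = 7.259, ζ = 0.7576.
2% settling time T_s ≈ 4/(ζω_n) = 4/5.5 = 0.727 s.

T_s ≈ 0.727 s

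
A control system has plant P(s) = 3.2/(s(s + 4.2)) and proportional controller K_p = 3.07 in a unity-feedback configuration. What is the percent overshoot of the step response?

The closed-loop denominator s² + 4.2s + 9.824 gives ω_n = √9.824 = 3.134 and ζ = 4.2/(2ω_n) = 0.67.
%OS = 100·exp(−πζ/√(1−ζ²)) = 100·exp(−π·0.67/√0.5511) = 5.87%.

5.87%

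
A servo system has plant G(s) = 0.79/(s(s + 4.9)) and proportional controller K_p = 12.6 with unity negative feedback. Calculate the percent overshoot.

The closed-loop denominator s² + 4.9s + 9.954 gives ω_n = √9.954 = 3.155 and ζ = 4.9/(2ω_n) = 0.7765.
%OS = 100·exp(−πζ/√(1−ζ²)) = 100·exp(−π·0.7765/√0.397) = 2.08%.

2.08%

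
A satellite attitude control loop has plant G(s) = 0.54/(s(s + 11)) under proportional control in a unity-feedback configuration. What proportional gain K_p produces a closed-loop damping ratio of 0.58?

Closed-loop characteristic equation: s² + 11s + K_p·0.54 = 0.
So ω_n = √(0.54K_p) and 2ζω_n = 11, giving ζ = 11/(2√(0.54K_p)).
Setting ζ = 0.58: √(0.54K_p) = 11/(2·0.58) = 9.483, so K_p = 89.92/0.54 = 167.

K_p = 167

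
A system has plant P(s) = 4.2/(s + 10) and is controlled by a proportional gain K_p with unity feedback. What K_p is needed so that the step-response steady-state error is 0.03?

The loop is type 0, so e_ss(step) = 1/(1 + K_pos) with K_pos = K_p·P(0).
P(0) = 0.42. Require 1/(1 + K_p·0.42) = 0.03, so 1 + 0.42·K_p = 33.33.
K_p = (33.33 − 1)/0.42 = 77.

K_p = 77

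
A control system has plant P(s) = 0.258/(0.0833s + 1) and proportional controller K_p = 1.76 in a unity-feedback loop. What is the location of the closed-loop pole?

s = -17.46

Closed loop: T(s) = K_p·P/(1+K_p·P) = 0.4541/(0.0833s + 1 + 0.4541), with pole at s = −(1 + 0.4541)/0.0833 = −17.46.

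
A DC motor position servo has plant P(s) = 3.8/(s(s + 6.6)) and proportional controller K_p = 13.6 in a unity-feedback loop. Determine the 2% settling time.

T_s ≈ 1.21 s

From 1 + K_pP(s) = 0: s² + 6.6s + 51.68 = 0 ⇒ ω_n = 7.189, ζ = 0.459.
2% settling time T_s ≈ 4/(ζω_n) = 4/3.3 = 1.21 s.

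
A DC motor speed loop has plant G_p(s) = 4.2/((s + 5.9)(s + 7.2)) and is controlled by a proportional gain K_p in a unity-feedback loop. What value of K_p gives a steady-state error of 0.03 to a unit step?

K_p = 327

For a type-0 loop with proportional control, e_ss = 1/(1 + K_p·G_p(0)).
G_p(0) = 0.09887. Require 1/(1 + K_p·0.09887) = 0.03, so 1 + 0.09887·K_p = 33.33.
K_p = (33.33 − 1)/0.09887 = 327.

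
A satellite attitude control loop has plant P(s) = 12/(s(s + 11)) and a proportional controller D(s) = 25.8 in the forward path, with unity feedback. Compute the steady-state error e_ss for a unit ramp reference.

0.0355

The loop has one pole at the origin (type 1). Velocity error constant K_v = lim_{s→0} s·D(s)P(s) = 25.8·12/11 = 28.15.
Steady-state error to a unit ramp: e_ss = 1/K_v = 0.0355.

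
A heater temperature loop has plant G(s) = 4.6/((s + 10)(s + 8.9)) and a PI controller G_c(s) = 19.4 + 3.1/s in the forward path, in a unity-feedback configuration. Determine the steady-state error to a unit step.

The open loop G_c(s)G(s) has a pole at the origin (type 1), so the static position error constant is infinite and e_ss = 1/(1+∞) = 0.

0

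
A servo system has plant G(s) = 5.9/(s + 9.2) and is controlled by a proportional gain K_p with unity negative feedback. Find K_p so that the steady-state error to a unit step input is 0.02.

K_p = 76.4

For a type-0 loop with proportional control, e_ss = 1/(1 + K_p·G(0)).
G(0) = 0.6413. Require 1/(1 + K_p·0.6413) = 0.02, so 1 + 0.6413·K_p = 50.
K_p = (50 − 1)/0.6413 = 76.4.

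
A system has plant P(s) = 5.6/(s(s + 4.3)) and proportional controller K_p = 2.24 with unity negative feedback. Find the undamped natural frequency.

ω_n = 3.54 rad/s

With unity feedback the closed-loop characteristic equation is s² + 4.3s + 2.24·5.6 = s² + 4.3s + 12.54 = 0.
Matching s² + 2ζω_n s + ω_n²: ω_n = √12.54 = 3.542 rad/s and 2ζω_n = 4.3, so ζ = 4.3/(2·3.542) = 0.607.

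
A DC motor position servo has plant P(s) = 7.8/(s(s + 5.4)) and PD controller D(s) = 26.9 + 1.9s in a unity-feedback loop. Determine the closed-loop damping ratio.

Forward path: (26.9 + 1.9s)·7.8/(s(s+5.4)). The closed-loop characteristic equation is s² + (5.4 + 7.8·1.9)s + 7.8·26.9 = 0.
That is s² + 20.22s + 209.8 = 0, so ω_n = 14.49 rad/s and ζ = 20.22/(2·14.49) = 0.698.

ζ = 0.698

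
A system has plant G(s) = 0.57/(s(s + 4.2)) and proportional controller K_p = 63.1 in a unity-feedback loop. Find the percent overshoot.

Closed-loop characteristic equation: s² + 4.2s + 35.97 = 0, so ω_n = 5.997 rad/s and ζ = 4.2/(2·5.997) = 0.3502.
%OS = 100·exp(−πζ/√(1−ζ²)) = 100·exp(−π·0.3502/√0.8774) = 30.9%.

30.9%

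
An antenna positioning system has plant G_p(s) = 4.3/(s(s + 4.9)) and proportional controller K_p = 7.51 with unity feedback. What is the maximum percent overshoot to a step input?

Closed-loop characteristic equation: s² + 4.9s + 32.29 = 0, so ω_n = 5.683 rad/s and ζ = 4.9/(2·5.683) = 0.4311.
%OS = 100·exp(−πζ/√(1−ζ²)) = 100·exp(−π·0.4311/√0.8141) = 22.3%.

22.3%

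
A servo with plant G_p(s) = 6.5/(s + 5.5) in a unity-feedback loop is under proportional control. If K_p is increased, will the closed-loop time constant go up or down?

decrease

The closed-loop bandwidth 5.5+K_p·6.5 grows with K_p, so τ shrinks.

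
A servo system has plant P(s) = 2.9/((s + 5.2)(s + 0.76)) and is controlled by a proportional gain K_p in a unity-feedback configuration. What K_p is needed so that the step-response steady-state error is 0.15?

K_p = 7.72

The loop is type 0, so e_ss(step) = 1/(1 + K_pos) with K_pos = K_p·P(0).
P(0) = 0.7338. Require 1/(1 + K_p·0.7338) = 0.15, so 1 + 0.7338·K_p = 6.667.
K_p = (6.667 − 1)/0.7338 = 7.72.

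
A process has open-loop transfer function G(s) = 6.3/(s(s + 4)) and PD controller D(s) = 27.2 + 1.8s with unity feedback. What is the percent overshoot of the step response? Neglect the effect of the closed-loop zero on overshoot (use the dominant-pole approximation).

Forward path: (27.2 + 1.8s)·6.3/(s(s+4)). The closed-loop characteristic equation is s² + (4 + 6.3·1.8)s + 6.3·27.2 = 0.
That is s² + 15.34s + 171.4 = 0, so ω_n = 13.09 rad/s and ζ = 15.34/(2·13.09) = 0.5859.
%OS = 100·exp(−πζ/√(1−ζ²)) = 10.3%.

10.3%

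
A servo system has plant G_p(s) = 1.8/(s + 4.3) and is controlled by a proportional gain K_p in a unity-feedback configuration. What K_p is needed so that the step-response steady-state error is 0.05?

The loop is type 0, so e_ss(step) = 1/(1 + K_pos) with K_pos = K_p·G_p(0).
G_p(0) = 0.4186. Require 1/(1 + K_p·0.4186) = 0.05, so 1 + 0.4186·K_p = 20.
K_p = (20 − 1)/0.4186 = 45.4.

K_p = 45.4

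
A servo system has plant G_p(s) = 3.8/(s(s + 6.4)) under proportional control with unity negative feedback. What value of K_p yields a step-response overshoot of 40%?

From %OS = 100·exp(−πζ/√(1−ζ²)) = 40%, ζ = −ln(0.4)/√(π²+ln²(0.4)) = 0.28.
Characteristic equation s² + 6.4s + 3.8K_p = 0 gives ζ = 6.4/(2√(3.8K_p)).
Setting ζ = 0.28: √(3.8K_p) = 6.4/(2·0.28) = 11.43, so K_p = 130.6/3.8 = 34.4.

K_p = 34.4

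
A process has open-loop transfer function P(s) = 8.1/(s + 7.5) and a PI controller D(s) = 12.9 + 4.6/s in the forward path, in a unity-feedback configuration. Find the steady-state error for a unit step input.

0

The open loop D(s)P(s) has a pole at the origin (type 1), so the static position error constant is infinite and e_ss = 1/(1+∞) = 0.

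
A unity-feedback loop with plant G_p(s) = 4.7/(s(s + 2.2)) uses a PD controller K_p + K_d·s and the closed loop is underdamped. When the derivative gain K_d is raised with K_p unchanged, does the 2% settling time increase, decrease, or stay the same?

Characteristic equation s² + (2.2 + 4.7K_d)s + 4.7K_p = 0: raising K_d increases ζω_n = (2.2+4.7K_d)/2 while the loop stays underdamped, so T_s ≈ 4/(ζω_n) decreases.

decrease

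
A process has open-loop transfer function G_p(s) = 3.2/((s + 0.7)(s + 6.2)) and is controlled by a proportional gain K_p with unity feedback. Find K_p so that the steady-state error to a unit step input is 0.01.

For a type-0 loop with proportional control, e_ss = 1/(1 + K_p·G_p(0)).
G_p(0) = 0.7373. Require 1/(1 + K_p·0.7373) = 0.01, so 1 + 0.7373·K_p = 100.
K_p = (100 − 1)/0.7373 = 134.

K_p = 134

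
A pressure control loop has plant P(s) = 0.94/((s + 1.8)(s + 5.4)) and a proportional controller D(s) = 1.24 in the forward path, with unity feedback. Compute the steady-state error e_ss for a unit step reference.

0.893

The loop is type 0. Static position error constant K_pos = D(0)·P(0) = 1.24·0.09671 = 0.1199.
Steady-state error to a unit step: e_ss = 1/(1+K_pos) = 1/1.12 = 0.893.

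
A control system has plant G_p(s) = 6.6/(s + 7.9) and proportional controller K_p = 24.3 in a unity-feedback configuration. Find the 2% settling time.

Closed-loop transfer function: T(s) = K_p·G_p(s)/(1 + K_p·G_p(s)) = 160.4/(s + 7.9 + 160.4) = 160.4/(s + 168.3).
Time constant τ = 1/168.3 = 0.005942 s, so the 2% settling time is about 4τ = 0.0238 s.

T_s ≈ 0.0238 s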